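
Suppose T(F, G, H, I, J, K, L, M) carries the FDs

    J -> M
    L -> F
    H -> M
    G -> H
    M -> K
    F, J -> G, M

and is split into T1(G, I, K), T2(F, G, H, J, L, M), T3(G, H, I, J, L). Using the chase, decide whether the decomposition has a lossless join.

Yes

Chase test. Columns are F, G, H, I, J, K, L, M; row i has aⱼ where attribute j ∈ Ti, else bᵢⱼ.
Initial tableau (one row per fragment):
  row 1: b11 a2 b13 a4 b15 a6 b17 b18
  row 2: a1 a2 a3 b24 a5 b26 a7 a8
  row 3: b31 a2 a3 a4 a5 b36 a7 b38
Rows 2 and 3 agree on J; apply J→M and equate their M entries.
Rows 2 and 3 agree on L; apply L→F and equate their F entries.
Rows 1 and 2 agree on G; apply G→H and equate their H entries.
Rows 2 and 3 agree on M; apply M→K and equate their K entries.
Rows 1 and 2 agree on H; apply H→M and equate their M entries.
Rows 1 and 2 agree on M; apply M→K and equate their K entries.
Row 3 is now all distinguished symbols — the join is lossless.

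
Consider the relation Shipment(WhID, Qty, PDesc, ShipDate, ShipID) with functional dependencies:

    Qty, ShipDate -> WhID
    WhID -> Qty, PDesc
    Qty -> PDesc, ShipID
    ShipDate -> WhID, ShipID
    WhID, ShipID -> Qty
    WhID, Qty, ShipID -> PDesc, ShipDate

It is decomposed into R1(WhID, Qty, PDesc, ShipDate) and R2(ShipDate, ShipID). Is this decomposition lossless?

Common attributes: R1 ∩ R2 = {ShipDate}.
Closure of {ShipDate}: ShipDate → WhID, ShipID applies, adding WhID, ShipID; WhID, ShipID → Qty applies, adding Qty; WhID, Qty, ShipID → PDesc, ShipDate applies, adding PDesc. So (ShipDate)⁺ = {WhID, Qty, PDesc, ShipDate, ShipID}.
This closure contains every attribute of R1, so R1 ∩ R2 → R1. The join is lossless.

Yes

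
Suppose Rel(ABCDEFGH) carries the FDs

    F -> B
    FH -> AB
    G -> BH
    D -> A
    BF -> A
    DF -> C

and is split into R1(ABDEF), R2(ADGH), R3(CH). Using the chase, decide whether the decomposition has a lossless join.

No

Chase test. Columns are ABCDEFGH; row i has aⱼ where attribute j ∈ Ri, else bᵢⱼ.
Initial tableau (one row per fragment):
  row 1: a1 a2 b13 a4 a5 a6 b17 b18
  row 2: a1 b22 b23 a4 b25 b26 a7 a8
  row 3: b31 b32 a3 b34 b35 b36 b37 a8
No row becomes fully distinguished — the join is lossy.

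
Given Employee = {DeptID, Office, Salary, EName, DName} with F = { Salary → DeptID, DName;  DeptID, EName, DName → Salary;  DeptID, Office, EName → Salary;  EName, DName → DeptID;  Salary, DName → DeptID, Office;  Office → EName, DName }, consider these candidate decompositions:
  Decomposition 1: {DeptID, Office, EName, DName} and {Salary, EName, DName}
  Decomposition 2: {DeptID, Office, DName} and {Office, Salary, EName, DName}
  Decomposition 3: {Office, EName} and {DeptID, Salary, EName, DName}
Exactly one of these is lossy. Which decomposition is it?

Decomposition 3

Decomposition 1: common = {EName, DName}, closure = {DeptID, Office, Salary, EName, DName} → lossless.
Decomposition 2: common = {Office, DName}, closure = {DeptID, Office, Salary, EName, DName} → lossless.
Decomposition 3: common = {EName}, closure = {EName} → lossy.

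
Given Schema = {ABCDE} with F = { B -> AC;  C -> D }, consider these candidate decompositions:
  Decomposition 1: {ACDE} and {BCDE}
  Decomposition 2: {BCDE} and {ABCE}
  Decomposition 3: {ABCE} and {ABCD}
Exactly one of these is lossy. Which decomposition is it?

Decomposition 1: common = {CDE}, closure = {CDE} → lossy.
Decomposition 2: common = {BCE}, closure = {ABCDE} → lossless.
Decomposition 3: common = {ABC}, closure = {ABCD} → lossless.

Decomposition 1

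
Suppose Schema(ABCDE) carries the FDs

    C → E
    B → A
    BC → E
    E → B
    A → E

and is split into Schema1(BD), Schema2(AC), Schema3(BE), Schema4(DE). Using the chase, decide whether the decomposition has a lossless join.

Chase test. Columns are ABCDE; row i has aⱼ where attribute j ∈ Schemai, else bᵢⱼ.
Initial tableau (one row per fragment):
  row 1: b11 a2 b13 a4 b15
  row 2: a1 b22 a3 b24 b25
  row 3: b31 a2 b33 b34 a5
  row 4: b41 b42 b43 a4 a5
Rows 1 and 3 agree on B; apply B→A and equate their A entries.
Rows 3 and 4 agree on E; apply E→B and equate their B entries.
Rows 1 and 3 agree on A; apply A→E and equate their E entries.
Rows 1 and 4 agree on B; apply B→A and equate their A entries.
No row becomes fully distinguished — the join is lossy.

No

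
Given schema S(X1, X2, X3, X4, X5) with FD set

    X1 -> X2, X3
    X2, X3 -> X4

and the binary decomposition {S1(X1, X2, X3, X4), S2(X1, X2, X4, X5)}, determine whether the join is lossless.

Common attributes: S1 ∩ S2 = {X1, X2, X4}.
Closure of {X1, X2, X4}: X1 → X2, X3 applies, adding X3. So (X1, X2, X4)⁺ = {X1, X2, X3, X4}.
This closure contains every attribute of S1, so S1 ∩ S2 → S1. The join is lossless.

Yes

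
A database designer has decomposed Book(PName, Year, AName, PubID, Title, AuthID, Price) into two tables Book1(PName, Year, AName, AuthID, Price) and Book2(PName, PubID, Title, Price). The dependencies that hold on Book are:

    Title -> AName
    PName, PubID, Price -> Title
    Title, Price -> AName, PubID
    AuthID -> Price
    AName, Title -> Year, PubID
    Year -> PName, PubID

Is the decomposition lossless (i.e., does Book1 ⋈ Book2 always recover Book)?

No

Common attributes: Book1 ∩ Book2 = {PName, Price}.
No dependency enlarges {PName, Price}, so (PName, Price)⁺ = {PName, Price}.
The closure contains neither all of Book1 = {PName, Year, AName, AuthID, Price} nor all of Book2 = {PName, PubID, Title, Price}, so the common attributes are not a superkey of either fragment. The join is lossy.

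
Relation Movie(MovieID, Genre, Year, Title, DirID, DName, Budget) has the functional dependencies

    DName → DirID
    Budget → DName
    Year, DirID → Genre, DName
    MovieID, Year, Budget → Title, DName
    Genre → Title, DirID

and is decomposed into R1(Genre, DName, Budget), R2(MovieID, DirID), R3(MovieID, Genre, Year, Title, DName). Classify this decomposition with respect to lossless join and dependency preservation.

Lossless test (chase): Rows 1 and 3 agree on DName; apply DName→DirID and equate their DirID entries. Rows 1 and 3 agree on Genre; apply Genre→Title, DirID and equate their Title, DirID entries. No row becomes fully distinguished — the join is lossy.
Dependency preservation: the restricted closure of {DName} across the fragments never reaches {DirID}, so DName → DirID cannot be enforced without a join — not preserved.

lossy and not dependency-preserving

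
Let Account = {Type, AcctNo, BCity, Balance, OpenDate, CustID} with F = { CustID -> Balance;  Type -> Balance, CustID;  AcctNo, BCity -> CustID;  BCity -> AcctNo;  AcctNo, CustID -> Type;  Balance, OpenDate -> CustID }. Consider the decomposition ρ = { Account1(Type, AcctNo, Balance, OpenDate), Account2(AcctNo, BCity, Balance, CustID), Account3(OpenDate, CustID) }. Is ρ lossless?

Chase test. Columns are Type, AcctNo, BCity, Balance, OpenDate, CustID; row i has aⱼ where attribute j ∈ Accounti, else bᵢⱼ.
Initial tableau (one row per fragment):
  row 1: a1 a2 b13 a4 a5 b16
  row 2: b21 a2 a3 a4 b25 a6
  row 3: b31 b32 b33 b34 a5 a6
Rows 2 and 3 agree on CustID; apply CustID→Balance and equate their Balance entries.
Rows 1 and 3 agree on Balance, OpenDate; apply Balance, OpenDate→CustID and equate their CustID entries.
Rows 1 and 2 agree on AcctNo, CustID; apply AcctNo, CustID→Type and equate their Type entries.
No row becomes fully distinguished — the join is lossy.

No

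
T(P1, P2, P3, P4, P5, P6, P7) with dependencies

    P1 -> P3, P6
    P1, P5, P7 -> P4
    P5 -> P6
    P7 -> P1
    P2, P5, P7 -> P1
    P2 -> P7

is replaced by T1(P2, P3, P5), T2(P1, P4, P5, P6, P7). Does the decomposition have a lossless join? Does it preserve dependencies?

Lossless test: (P5)⁺ = {P5, P6}, which is a superkey of neither fragment — lossy.
Dependency preservation: the restricted closure of {P1} across the fragments never reaches {P3, P6}, so P1 → P3, P6 cannot be enforced without a join — not preserved.

lossy and not dependency-preserving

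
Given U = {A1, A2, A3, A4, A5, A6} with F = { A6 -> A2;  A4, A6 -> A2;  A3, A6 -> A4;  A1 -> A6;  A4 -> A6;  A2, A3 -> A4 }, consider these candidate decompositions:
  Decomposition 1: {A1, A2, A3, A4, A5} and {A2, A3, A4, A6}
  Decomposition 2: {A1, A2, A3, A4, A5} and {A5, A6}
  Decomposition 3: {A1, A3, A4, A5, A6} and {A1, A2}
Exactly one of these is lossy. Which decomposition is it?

Decomposition 1: common = {A2, A3, A4}, closure = {A2, A3, A4, A6} → lossless.
Decomposition 2: common = {A5}, closure = {A5} → lossy.
Decomposition 3: common = {A1}, closure = {A1, A2, A6} → lossless.

Decomposition 2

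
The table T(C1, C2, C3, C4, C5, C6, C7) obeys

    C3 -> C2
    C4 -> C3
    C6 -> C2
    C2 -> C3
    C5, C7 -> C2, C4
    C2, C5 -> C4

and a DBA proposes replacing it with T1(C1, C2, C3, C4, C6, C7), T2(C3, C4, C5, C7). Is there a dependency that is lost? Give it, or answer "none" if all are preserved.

C3 → C2 lies within T1.
C4 → C3 lies within T1.
C6 → C2 lies within T1.
C2 → C3 lies within T1.
C5, C7 → C2, C4: restricted closure across fragments reaches C2, C4.
C2, C5 → C4: restricted closure across fragments reaches C4.
Every dependency is enforceable on the fragments, so the decomposition is dependency-preserving.

none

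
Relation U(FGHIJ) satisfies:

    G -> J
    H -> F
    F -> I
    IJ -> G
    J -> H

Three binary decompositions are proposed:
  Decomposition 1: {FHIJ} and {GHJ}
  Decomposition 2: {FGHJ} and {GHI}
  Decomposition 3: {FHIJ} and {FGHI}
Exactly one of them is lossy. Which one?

Decomposition 3

Decomposition 1: common = {HJ}, closure = {FGHIJ} → lossless.
Decomposition 2: common = {GH}, closure = {FGHIJ} → lossless.
Decomposition 3: common = {FHI}, closure = {FHI} → lossy.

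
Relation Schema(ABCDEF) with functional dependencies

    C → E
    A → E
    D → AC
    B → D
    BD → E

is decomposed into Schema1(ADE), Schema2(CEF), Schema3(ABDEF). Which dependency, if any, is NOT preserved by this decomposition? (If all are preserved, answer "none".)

D → AC

Check D → AC: no single fragment contains all of {ACD}, and the restricted closure of {D} across the fragments never reaches {AC}.
C → E is preserved.
A → E is preserved.
B → D is preserved.
BD → E is preserved.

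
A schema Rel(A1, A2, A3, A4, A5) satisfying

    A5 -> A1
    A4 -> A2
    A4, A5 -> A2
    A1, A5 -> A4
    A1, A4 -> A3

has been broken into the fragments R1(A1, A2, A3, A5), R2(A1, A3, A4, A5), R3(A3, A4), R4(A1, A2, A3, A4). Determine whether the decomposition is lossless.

Chase test. Columns are A1, A2, A3, A4, A5; row i has aⱼ where attribute j ∈ Ri, else bᵢⱼ.
Initial tableau (one row per fragment):
  row 1: a1 a2 a3 b14 a5
  row 2: a1 b22 a3 a4 a5
  row 3: b31 b32 a3 a4 b35
  row 4: a1 a2 a3 a4 b45
Rows 2 and 3 agree on A4; apply A4→A2 and equate their A2 entries.
Rows 2 and 4 agree on A4; apply A4→A2 and equate their A2 entries.
Rows 1 and 2 agree on A1, A5; apply A1, A5→A4 and equate their A4 entries.
Row 1 is now all distinguished symbols — the join is lossless.

Yes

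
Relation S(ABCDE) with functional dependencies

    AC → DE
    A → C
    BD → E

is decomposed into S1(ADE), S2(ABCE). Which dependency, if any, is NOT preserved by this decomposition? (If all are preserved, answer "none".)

BD → E

Check BD → E: no single fragment contains all of {BDE}, and the restricted closure of {BD} across the fragments never reaches {E}.
AC → DE is preserved.
A → C is preserved.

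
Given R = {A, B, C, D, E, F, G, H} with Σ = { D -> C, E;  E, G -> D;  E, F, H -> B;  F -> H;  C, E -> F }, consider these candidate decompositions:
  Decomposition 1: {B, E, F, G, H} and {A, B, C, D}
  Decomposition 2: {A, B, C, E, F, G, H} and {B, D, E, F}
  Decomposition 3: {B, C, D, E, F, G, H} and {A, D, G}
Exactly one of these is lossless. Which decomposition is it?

Decomposition 1: common = {B}, closure = {B} → lossy.
Decomposition 2: common = {B, E, F}, closure = {B, E, F, H} → lossy.
Decomposition 3: common = {D, G}, closure = {B, C, D, E, F, G, H} → lossless.

Decomposition 3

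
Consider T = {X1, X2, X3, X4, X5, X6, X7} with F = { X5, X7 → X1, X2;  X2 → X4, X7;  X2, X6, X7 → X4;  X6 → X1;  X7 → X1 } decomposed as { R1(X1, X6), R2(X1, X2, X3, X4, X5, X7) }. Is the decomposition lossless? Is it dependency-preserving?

Lossless test: (X1)⁺ = {X1}, which is a superkey of neither fragment — lossy.
Dependency preservation: X2, X6, X7 → X4 is not contained in any single fragment, but the restricted closure of its left-hand side across the fragments still reaches the right-hand side; the remaining FDs each lie inside some fragment. All dependencies are preserved.

lossy but dependency-preserving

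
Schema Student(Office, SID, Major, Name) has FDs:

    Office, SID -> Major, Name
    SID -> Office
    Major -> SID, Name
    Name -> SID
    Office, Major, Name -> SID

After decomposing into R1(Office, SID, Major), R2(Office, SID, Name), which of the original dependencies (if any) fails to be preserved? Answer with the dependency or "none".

none

Office, SID → Major, Name: restricted closure across fragments reaches Major, Name.
SID → Office lies within R1.
Major → SID, Name: restricted closure across fragments reaches SID, Name.
Name → SID lies within R2.
Office, Major, Name → SID: restricted closure across fragments reaches SID.
Every dependency is enforceable on the fragments, so the decomposition is dependency-preserving.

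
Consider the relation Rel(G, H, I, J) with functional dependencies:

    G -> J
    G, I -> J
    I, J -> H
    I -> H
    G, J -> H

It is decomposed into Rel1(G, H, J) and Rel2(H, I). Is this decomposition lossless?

Common attributes: Rel1 ∩ Rel2 = {H}.
No dependency enlarges {H}, so (H)⁺ = {H}.
The closure contains neither all of Rel1 = {G, H, J} nor all of Rel2 = {H, I}, so the common attributes are not a superkey of either fragment. The join is lossy.

No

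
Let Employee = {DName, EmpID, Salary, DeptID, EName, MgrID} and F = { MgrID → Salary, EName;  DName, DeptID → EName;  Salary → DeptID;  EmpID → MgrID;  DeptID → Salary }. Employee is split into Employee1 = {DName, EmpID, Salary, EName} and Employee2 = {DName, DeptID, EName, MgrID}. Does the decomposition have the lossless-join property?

No

Common attributes: Employee1 ∩ Employee2 = {DName, EName}.
No dependency enlarges {DName, EName}, so (DName, EName)⁺ = {DName, EName}.
The closure contains neither all of Employee1 = {DName, EmpID, Salary, EName} nor all of Employee2 = {DName, DeptID, EName, MgrID}, so the common attributes are not a superkey of either fragment. The join is lossy.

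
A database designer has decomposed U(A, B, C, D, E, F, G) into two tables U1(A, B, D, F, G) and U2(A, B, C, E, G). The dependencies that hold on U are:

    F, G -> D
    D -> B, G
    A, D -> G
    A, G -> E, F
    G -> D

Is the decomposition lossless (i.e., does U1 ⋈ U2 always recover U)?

Yes

Common attributes: U1 ∩ U2 = {A, B, G}.
Closure of {A, B, G}: A, G → E, F applies, adding E, F; G → D applies, adding D. So (A, B, G)⁺ = {A, B, D, E, F, G}.
This closure contains every attribute of U1, so U1 ∩ U2 → U1. The join is lossless.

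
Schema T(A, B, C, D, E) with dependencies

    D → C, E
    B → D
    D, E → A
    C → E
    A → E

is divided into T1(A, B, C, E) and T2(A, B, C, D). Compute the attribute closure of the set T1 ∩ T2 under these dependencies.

T1 ∩ T2 = {A, B, C}.
B → D applies, adding D
C → E applies, adding E
Closure: {A, B, C, D, E}.

A, B, C, D, E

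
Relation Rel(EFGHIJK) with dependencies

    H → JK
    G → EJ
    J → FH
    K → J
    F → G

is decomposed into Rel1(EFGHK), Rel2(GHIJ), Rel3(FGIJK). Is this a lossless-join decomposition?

Yes

Chase test. Columns are EFGHIJK; row i has aⱼ where attribute j ∈ Reli, else bᵢⱼ.
Initial tableau (one row per fragment):
  row 1: a1 a2 a3 a4 b15 b16 a7
  row 2: b21 b22 a3 a4 a5 a6 b27
  row 3: b31 a2 a3 b34 a5 a6 a7
Rows 1 and 2 agree on H; apply H→JK and equate their JK entries.
Rows 1 and 2 agree on G; apply G→EJ and equate their EJ entries.
Rows 1 and 3 agree on G; apply G→EJ and equate their EJ entries.
Rows 1 and 2 agree on J; apply J→FH and equate their FH entries.
Rows 1 and 3 agree on J; apply J→FH and equate their FH entries.
Row 2 is now all distinguished symbols — the join is lossless.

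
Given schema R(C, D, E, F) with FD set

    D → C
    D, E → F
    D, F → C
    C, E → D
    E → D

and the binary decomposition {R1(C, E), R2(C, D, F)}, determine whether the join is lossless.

No

Common attributes: R1 ∩ R2 = {C}.
No dependency enlarges {C}, so (C)⁺ = {C}.
The closure contains neither all of R1 = {C, E} nor all of R2 = {C, D, F}, so the common attributes are not a superkey of either fragment. The join is lossy.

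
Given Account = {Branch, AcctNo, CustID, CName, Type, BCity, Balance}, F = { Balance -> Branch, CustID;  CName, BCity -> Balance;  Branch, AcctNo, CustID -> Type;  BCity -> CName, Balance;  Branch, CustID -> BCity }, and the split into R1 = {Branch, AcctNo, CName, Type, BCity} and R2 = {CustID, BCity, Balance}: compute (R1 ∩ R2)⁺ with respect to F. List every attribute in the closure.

R1 ∩ R2 = {BCity}.
BCity → CName, Balance applies, adding CName, Balance
Balance → Branch, CustID applies, adding Branch, CustID
Closure: {Branch, CustID, CName, BCity, Balance}.

Branch, CustID, CName, BCity, Balance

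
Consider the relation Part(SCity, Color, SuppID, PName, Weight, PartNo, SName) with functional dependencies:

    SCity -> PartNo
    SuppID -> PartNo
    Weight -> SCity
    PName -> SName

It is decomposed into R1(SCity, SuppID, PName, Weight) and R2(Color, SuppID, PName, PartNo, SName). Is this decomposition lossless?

No

Common attributes: R1 ∩ R2 = {SuppID, PName}.
Closure of {SuppID, PName}: SuppID → PartNo applies, adding PartNo; PName → SName applies, adding SName. So (SuppID, PName)⁺ = {SuppID, PName, PartNo, SName}.
The closure contains neither all of R1 = {SCity, SuppID, PName, Weight} nor all of R2 = {Color, SuppID, PName, PartNo, SName}, so the common attributes are not a superkey of either fragment. The join is lossy.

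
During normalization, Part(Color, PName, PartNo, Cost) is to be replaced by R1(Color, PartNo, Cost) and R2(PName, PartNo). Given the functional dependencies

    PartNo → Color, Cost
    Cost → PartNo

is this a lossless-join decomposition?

Common attributes: R1 ∩ R2 = {PartNo}.
Closure of {PartNo}: PartNo → Color, Cost applies, adding Color, Cost. So (PartNo)⁺ = {Color, PartNo, Cost}.
This closure contains every attribute of R1, so R1 ∩ R2 → R1. The join is lossless.

Yes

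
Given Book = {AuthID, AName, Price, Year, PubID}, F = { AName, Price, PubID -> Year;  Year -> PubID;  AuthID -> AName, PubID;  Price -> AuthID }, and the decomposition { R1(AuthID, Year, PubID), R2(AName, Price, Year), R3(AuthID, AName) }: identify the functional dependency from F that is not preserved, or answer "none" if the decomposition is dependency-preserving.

Check Price → AuthID: no single fragment contains all of {AuthID, Price}, and the restricted closure of {Price} across the fragments never reaches {AuthID}.
AName, Price, PubID → Year is preserved.
Year → PubID is preserved.
AuthID → AName, PubID is preserved.

Price -> AuthID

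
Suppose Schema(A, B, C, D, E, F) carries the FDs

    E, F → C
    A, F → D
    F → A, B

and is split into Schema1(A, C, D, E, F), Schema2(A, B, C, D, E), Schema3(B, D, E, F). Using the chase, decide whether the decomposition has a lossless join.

Chase test. Columns are A, B, C, D, E, F; row i has aⱼ where attribute j ∈ Schemai, else bᵢⱼ.
Initial tableau (one row per fragment):
  row 1: a1 b12 a3 a4 a5 a6
  row 2: a1 a2 a3 a4 a5 b26
  row 3: b31 a2 b33 a4 a5 a6
Rows 1 and 3 agree on E, F; apply E, F→C and equate their C entries.
Rows 1 and 3 agree on F; apply F→A, B and equate their A, B entries.
Row 1 is now all distinguished symbols — the join is lossless.

Yes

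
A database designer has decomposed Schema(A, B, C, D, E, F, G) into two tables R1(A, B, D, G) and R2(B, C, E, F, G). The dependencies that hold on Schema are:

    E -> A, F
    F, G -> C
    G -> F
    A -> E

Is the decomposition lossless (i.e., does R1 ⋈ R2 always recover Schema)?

Common attributes: R1 ∩ R2 = {B, G}.
Closure of {B, G}: G → F applies, adding F; F, G → C applies, adding C. So (B, G)⁺ = {B, C, F, G}.
The closure contains neither all of R1 = {A, B, D, G} nor all of R2 = {B, C, E, F, G}, so the common attributes are not a superkey of either fragment. The join is lossy.

No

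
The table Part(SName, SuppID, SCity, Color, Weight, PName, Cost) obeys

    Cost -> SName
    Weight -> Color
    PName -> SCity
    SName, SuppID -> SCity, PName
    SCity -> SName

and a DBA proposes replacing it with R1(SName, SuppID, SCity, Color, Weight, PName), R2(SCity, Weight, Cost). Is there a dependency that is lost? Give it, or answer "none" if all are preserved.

Check Cost → SName: no single fragment contains all of {SName, Cost}, and the restricted closure of {Cost} across the fragments never reaches {SName}.
Weight → Color is preserved.
PName → SCity is preserved.
SName, SuppID → SCity, PName is preserved.
SCity → SName is preserved.

Cost -> SName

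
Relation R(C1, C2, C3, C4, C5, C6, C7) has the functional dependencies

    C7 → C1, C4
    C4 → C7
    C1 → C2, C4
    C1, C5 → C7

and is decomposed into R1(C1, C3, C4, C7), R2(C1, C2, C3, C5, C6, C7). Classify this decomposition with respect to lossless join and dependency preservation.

Lossless test: (C1, C3, C7)⁺ = {C1, C2, C3, C4, C7}, which contains all of one fragment — lossless.
Dependency preservation: C1 → C2, C4 is not contained in any single fragment, but the restricted closure of its left-hand side across the fragments still reaches the right-hand side; the remaining FDs each lie inside some fragment. All dependencies are preserved.

lossless and dependency-preserving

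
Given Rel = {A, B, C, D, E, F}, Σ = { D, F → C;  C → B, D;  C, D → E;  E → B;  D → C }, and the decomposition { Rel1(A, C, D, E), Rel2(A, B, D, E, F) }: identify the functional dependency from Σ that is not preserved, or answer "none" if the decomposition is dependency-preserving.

D, F → C: restricted closure across fragments reaches C.
C → B, D: restricted closure across fragments reaches B, D.
C, D → E lies within Rel1.
E → B lies within Rel2.
D → C lies within Rel1.
Every dependency is enforceable on the fragments, so the decomposition is dependency-preserving.

none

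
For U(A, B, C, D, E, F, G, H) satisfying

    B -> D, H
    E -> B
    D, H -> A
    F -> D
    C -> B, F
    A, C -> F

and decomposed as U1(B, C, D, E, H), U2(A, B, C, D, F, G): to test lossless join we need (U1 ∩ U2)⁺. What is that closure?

A, B, C, D, F, H

U1 ∩ U2 = {B, C, D}.
B → D, H applies, adding H
D, H → A applies, adding A
C → B, F applies, adding F
Closure: {A, B, C, D, F, H}.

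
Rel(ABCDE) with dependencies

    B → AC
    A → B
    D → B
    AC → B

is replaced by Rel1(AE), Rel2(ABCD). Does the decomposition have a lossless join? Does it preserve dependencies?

lossy but dependency-preserving

Lossless test: (A)⁺ = {ABC}, which is a superkey of neither fragment — lossy.
Dependency preservation: every FD's attributes lie within a single fragment, so each can be enforced locally — preserved.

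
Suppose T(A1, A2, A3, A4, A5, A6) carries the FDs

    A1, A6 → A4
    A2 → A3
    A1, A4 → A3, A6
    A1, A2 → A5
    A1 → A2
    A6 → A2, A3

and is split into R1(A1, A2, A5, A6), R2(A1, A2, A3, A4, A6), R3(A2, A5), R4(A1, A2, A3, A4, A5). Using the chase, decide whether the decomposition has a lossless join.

Chase test. Columns are A1, A2, A3, A4, A5, A6; row i has aⱼ where attribute j ∈ Ri, else bᵢⱼ.
Initial tableau (one row per fragment):
  row 1: a1 a2 b13 b14 a5 a6
  row 2: a1 a2 a3 a4 b25 a6
  row 3: b31 a2 b33 b34 a5 b36
  row 4: a1 a2 a3 a4 a5 b46
Rows 1 and 2 agree on A1, A6; apply A1, A6→A4 and equate their A4 entries.
Rows 1 and 2 agree on A2; apply A2→A3 and equate their A3 entries.
Rows 1 and 3 agree on A2; apply A2→A3 and equate their A3 entries.
Rows 1 and 4 agree on A1, A4; apply A1, A4→A3, A6 and equate their A3, A6 entries.
Rows 1 and 2 agree on A1, A2; apply A1, A2→A5 and equate their A5 entries.
Row 1 is now all distinguished symbols — the join is lossless.

Yes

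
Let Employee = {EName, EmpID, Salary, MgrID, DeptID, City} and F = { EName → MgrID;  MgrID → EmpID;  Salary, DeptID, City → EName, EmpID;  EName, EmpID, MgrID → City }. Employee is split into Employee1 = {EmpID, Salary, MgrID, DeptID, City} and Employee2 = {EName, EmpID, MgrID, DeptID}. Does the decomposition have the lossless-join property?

Common attributes: Employee1 ∩ Employee2 = {EmpID, MgrID, DeptID}.
No dependency enlarges {EmpID, MgrID, DeptID}, so (EmpID, MgrID, DeptID)⁺ = {EmpID, MgrID, DeptID}.
The closure contains neither all of Employee1 = {EmpID, Salary, MgrID, DeptID, City} nor all of Employee2 = {EName, EmpID, MgrID, DeptID}, so the common attributes are not a superkey of either fragment. The join is lossy.

No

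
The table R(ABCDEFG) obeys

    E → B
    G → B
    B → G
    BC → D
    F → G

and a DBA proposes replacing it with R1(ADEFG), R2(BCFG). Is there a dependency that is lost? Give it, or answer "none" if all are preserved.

BC → D

Check BC → D: no single fragment contains all of {BCD}, and the restricted closure of {BC} across the fragments never reaches {D}.
E → B is preserved.
G → B is preserved.
B → G is preserved.
F → G is preserved.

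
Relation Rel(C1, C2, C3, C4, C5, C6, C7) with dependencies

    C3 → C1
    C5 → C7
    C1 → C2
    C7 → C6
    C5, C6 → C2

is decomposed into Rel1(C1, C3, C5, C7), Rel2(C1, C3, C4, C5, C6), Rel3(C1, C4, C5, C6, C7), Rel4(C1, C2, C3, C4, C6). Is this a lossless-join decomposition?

Yes

Chase test. Columns are C1, C2, C3, C4, C5, C6, C7; row i has aⱼ where attribute j ∈ Reli, else bᵢⱼ.
Initial tableau (one row per fragment):
  row 1: a1 b12 a3 b14 a5 b16 a7
  row 2: a1 b22 a3 a4 a5 a6 b27
  row 3: a1 b32 b33 a4 a5 a6 a7
  row 4: a1 a2 a3 a4 b45 a6 b47
Rows 1 and 2 agree on C5; apply C5→C7 and equate their C7 entries.
Rows 1 and 2 agree on C1; apply C1→C2 and equate their C2 entries.
Rows 1 and 3 agree on C1; apply C1→C2 and equate their C2 entries.
Rows 1 and 4 agree on C1; apply C1→C2 and equate their C2 entries.
Rows 1 and 2 agree on C7; apply C7→C6 and equate their C6 entries.
Row 2 is now all distinguished symbols — the join is lossless.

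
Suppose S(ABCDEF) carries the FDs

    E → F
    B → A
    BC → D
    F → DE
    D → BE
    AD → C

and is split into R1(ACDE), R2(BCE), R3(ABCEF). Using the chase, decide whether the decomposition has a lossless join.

Chase test. Columns are ABCDEF; row i has aⱼ where attribute j ∈ Ri, else bᵢⱼ.
Initial tableau (one row per fragment):
  row 1: a1 b12 a3 a4 a5 b16
  row 2: b21 a2 a3 b24 a5 b26
  row 3: a1 a2 a3 b34 a5 a6
Rows 1 and 2 agree on E; apply E→F and equate their F entries.
Rows 1 and 3 agree on E; apply E→F and equate their F entries.
Rows 2 and 3 agree on B; apply B→A and equate their A entries.
Rows 2 and 3 agree on BC; apply BC→D and equate their D entries.
Rows 1 and 2 agree on F; apply F→DE and equate their DE entries.
Rows 1 and 2 agree on D; apply D→BE and equate their BE entries.
Row 1 is now all distinguished symbols — the join is lossless.

Yes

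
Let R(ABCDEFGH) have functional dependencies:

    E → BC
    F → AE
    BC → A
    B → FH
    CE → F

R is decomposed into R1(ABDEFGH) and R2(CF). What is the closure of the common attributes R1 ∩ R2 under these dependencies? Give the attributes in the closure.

ABCEFH

R1 ∩ R2 = {F}.
F → AE applies, adding AE
E → BC applies, adding BC
B → FH applies, adding H
Closure: {ABCEFH}.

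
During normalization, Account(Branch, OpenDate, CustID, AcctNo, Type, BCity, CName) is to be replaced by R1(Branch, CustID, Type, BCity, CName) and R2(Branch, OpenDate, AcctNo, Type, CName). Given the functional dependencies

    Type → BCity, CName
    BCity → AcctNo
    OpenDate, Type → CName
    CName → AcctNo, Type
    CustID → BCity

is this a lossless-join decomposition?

Common attributes: R1 ∩ R2 = {Branch, Type, CName}.
Closure of {Branch, Type, CName}: Type → BCity, CName applies, adding BCity; BCity → AcctNo applies, adding AcctNo. So (Branch, Type, CName)⁺ = {Branch, AcctNo, Type, BCity, CName}.
The closure contains neither all of R1 = {Branch, CustID, Type, BCity, CName} nor all of R2 = {Branch, OpenDate, AcctNo, Type, CName}, so the common attributes are not a superkey of either fragment. The join is lossy.

No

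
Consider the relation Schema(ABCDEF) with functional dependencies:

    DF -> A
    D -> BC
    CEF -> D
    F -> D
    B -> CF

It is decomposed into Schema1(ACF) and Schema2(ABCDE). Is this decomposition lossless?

No

Common attributes: Schema1 ∩ Schema2 = {AC}.
No dependency enlarges {AC}, so (AC)⁺ = {AC}.
The closure contains neither all of Schema1 = {ACF} nor all of Schema2 = {ABCDE}, so the common attributes are not a superkey of either fragment. The join is lossy.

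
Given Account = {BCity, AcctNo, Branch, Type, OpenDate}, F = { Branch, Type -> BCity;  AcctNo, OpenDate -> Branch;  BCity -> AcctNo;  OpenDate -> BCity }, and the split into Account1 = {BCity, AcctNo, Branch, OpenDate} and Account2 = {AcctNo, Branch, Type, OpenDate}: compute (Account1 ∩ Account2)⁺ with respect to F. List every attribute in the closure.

Account1 ∩ Account2 = {AcctNo, Branch, OpenDate}.
OpenDate → BCity applies, adding BCity
Closure: {BCity, AcctNo, Branch, OpenDate}.

BCity, AcctNo, Branch, OpenDate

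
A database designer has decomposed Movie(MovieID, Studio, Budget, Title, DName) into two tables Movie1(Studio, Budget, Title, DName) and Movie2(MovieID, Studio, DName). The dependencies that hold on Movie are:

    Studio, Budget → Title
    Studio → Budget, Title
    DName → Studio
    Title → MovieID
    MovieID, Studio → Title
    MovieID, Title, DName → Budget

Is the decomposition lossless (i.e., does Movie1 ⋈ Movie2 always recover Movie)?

Common attributes: Movie1 ∩ Movie2 = {Studio, DName}.
Closure of {Studio, DName}: Studio → Budget, Title applies, adding Budget, Title; Title → MovieID applies, adding MovieID. So (Studio, DName)⁺ = {MovieID, Studio, Budget, Title, DName}.
This closure contains every attribute of Movie1, so Movie1 ∩ Movie2 → Movie1. The join is lossless.

Yes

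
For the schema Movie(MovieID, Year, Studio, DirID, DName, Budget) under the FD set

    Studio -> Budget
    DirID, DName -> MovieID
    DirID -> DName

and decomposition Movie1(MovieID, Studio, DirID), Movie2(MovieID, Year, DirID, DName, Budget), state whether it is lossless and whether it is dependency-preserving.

lossy and not dependency-preserving

Lossless test: (MovieID, DirID)⁺ = {MovieID, DirID, DName}, which is a superkey of neither fragment — lossy.
Dependency preservation: the restricted closure of {Studio} across the fragments never reaches {Budget}, so Studio → Budget cannot be enforced without a join — not preserved.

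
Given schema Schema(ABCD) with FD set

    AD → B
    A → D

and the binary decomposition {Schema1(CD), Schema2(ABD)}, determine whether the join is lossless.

No

Common attributes: Schema1 ∩ Schema2 = {D}.
No dependency enlarges {D}, so (D)⁺ = {D}.
The closure contains neither all of Schema1 = {CD} nor all of Schema2 = {ABD}, so the common attributes are not a superkey of either fragment. The join is lossy.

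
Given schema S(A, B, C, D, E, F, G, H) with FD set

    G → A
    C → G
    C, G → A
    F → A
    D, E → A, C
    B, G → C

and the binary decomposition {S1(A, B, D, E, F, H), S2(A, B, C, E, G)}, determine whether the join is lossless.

No

Common attributes: S1 ∩ S2 = {A, B, E}.
No dependency enlarges {A, B, E}, so (A, B, E)⁺ = {A, B, E}.
The closure contains neither all of S1 = {A, B, D, E, F, H} nor all of S2 = {A, B, C, E, G}, so the common attributes are not a superkey of either fragment. The join is lossy.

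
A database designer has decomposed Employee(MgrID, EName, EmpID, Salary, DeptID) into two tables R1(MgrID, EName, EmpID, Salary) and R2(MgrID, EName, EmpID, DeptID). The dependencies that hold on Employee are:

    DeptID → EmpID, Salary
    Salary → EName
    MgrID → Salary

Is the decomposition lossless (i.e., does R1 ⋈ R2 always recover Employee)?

Common attributes: R1 ∩ R2 = {MgrID, EName, EmpID}.
Closure of {MgrID, EName, EmpID}: MgrID → Salary applies, adding Salary. So (MgrID, EName, EmpID)⁺ = {MgrID, EName, EmpID, Salary}.
This closure contains every attribute of R1, so R1 ∩ R2 → R1. The join is lossless.

Yes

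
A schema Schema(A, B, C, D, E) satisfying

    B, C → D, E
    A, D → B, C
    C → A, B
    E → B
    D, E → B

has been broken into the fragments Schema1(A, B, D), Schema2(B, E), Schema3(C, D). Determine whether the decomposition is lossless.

No

Chase test. Columns are A, B, C, D, E; row i has aⱼ where attribute j ∈ Schemai, else bᵢⱼ.
Initial tableau (one row per fragment):
  row 1: a1 a2 b13 a4 b15
  row 2: b21 a2 b23 b24 a5
  row 3: b31 b32 a3 a4 b35
No row becomes fully distinguished — the join is lossy.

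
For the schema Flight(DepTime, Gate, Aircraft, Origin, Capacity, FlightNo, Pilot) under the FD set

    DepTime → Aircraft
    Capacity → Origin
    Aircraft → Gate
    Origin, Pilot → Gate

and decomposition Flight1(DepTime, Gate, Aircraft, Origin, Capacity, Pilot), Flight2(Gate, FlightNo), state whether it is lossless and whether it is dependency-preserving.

Lossless test: (Gate)⁺ = {Gate}, which is a superkey of neither fragment — lossy.
Dependency preservation: every FD's attributes lie within a single fragment, so each can be enforced locally — preserved.

lossy but dependency-preserving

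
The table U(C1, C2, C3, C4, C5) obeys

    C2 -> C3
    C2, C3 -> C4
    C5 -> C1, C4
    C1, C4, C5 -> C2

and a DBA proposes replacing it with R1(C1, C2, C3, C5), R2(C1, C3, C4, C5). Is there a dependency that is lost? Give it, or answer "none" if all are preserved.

Check C2, C3 → C4: no single fragment contains all of {C2, C3, C4}, and the restricted closure of {C2, C3} across the fragments never reaches {C4}.
C2 → C3 is preserved.
C5 → C1, C4 is preserved.
C1, C4, C5 → C2 is preserved.

C2, C3 -> C4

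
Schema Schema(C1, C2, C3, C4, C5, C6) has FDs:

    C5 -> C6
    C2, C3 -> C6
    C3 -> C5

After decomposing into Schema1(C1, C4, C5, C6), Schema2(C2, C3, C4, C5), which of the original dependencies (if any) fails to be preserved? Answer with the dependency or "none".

none

C5 → C6 lies within Schema1.
C2, C3 → C6: restricted closure across fragments reaches C6.
C3 → C5 lies within Schema2.
Every dependency is enforceable on the fragments, so the decomposition is dependency-preserving.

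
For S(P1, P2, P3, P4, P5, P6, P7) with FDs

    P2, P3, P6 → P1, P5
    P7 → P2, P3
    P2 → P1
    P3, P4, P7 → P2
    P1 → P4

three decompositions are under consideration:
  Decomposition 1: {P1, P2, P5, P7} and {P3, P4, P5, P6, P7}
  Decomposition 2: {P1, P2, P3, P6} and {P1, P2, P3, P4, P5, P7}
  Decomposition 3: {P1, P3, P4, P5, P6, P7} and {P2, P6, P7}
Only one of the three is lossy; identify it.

Decomposition 1: common = {P5, P7}, closure = {P1, P2, P3, P4, P5, P7} → lossless.
Decomposition 2: common = {P1, P2, P3}, closure = {P1, P2, P3, P4} → lossy.
Decomposition 3: common = {P6, P7}, closure = {P1, P2, P3, P4, P5, P6, P7} → lossless.

Decomposition 2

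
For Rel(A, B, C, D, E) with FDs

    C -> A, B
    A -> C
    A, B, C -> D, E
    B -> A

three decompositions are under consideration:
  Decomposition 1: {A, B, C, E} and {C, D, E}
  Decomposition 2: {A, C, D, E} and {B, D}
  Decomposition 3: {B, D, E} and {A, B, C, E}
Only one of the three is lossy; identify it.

Decomposition 2

Decomposition 1: common = {C, E}, closure = {A, B, C, D, E} → lossless.
Decomposition 2: common = {D}, closure = {D} → lossy.
Decomposition 3: common = {B, E}, closure = {A, B, C, D, E} → lossless.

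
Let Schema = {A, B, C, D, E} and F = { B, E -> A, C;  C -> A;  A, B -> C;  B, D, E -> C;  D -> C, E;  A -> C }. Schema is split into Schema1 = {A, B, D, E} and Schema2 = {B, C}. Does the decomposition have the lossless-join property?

Common attributes: Schema1 ∩ Schema2 = {B}.
No dependency enlarges {B}, so (B)⁺ = {B}.
The closure contains neither all of Schema1 = {A, B, D, E} nor all of Schema2 = {B, C}, so the common attributes are not a superkey of either fragment. The join is lossy.

No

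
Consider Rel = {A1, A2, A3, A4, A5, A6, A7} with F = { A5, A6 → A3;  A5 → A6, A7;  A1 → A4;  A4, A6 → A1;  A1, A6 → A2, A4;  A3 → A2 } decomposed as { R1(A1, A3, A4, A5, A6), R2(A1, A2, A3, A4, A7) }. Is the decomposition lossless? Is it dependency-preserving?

Lossless test: (A1, A3, A4)⁺ = {A1, A2, A3, A4}, which is a superkey of neither fragment — lossy.
Dependency preservation: the restricted closure of {A5} across the fragments never reaches {A6, A7}, so A5 → A6, A7 cannot be enforced without a join — not preserved.

lossy and not dependency-preserving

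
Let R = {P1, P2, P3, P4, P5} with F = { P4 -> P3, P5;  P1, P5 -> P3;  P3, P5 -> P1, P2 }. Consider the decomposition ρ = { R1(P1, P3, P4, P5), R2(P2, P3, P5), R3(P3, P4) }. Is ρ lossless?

Yes

Chase test. Columns are P1, P2, P3, P4, P5; row i has aⱼ where attribute j ∈ Ri, else bᵢⱼ.
Initial tableau (one row per fragment):
  row 1: a1 b12 a3 a4 a5
  row 2: b21 a2 a3 b24 a5
  row 3: b31 b32 a3 a4 b35
Rows 1 and 3 agree on P4; apply P4→P3, P5 and equate their P3, P5 entries.
Rows 1 and 2 agree on P3, P5; apply P3, P5→P1, P2 and equate their P1, P2 entries.
Rows 1 and 3 agree on P3, P5; apply P3, P5→P1, P2 and equate their P1, P2 entries.
Row 1 is now all distinguished symbols — the join is lossless.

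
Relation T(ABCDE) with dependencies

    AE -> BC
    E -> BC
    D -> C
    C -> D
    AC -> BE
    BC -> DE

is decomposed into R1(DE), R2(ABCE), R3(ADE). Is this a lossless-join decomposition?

Chase test. Columns are ABCDE; row i has aⱼ where attribute j ∈ Ri, else bᵢⱼ.
Initial tableau (one row per fragment):
  row 1: b11 b12 b13 a4 a5
  row 2: a1 a2 a3 b24 a5
  row 3: a1 b32 b33 a4 a5
Rows 2 and 3 agree on AE; apply AE→BC and equate their BC entries.
Rows 1 and 2 agree on E; apply E→BC and equate their BC entries.
Rows 1 and 2 agree on C; apply C→D and equate their D entries.
Row 2 is now all distinguished symbols — the join is lossless.

Yes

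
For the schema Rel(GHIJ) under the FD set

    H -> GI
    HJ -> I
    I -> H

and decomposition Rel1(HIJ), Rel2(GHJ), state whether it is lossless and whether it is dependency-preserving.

lossless and dependency-preserving

Lossless test: (HJ)⁺ = {GHIJ}, which contains all of one fragment — lossless.
Dependency preservation: H → GI is not contained in any single fragment, but the restricted closure of its left-hand side across the fragments still reaches the right-hand side; the remaining FDs each lie inside some fragment. All dependencies are preserved.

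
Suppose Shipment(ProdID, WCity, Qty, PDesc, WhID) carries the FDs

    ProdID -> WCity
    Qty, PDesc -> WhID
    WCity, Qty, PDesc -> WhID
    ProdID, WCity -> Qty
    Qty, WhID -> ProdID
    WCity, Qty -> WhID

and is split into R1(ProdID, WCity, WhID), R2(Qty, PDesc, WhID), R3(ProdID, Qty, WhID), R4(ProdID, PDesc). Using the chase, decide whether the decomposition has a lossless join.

Chase test. Columns are ProdID, WCity, Qty, PDesc, WhID; row i has aⱼ where attribute j ∈ Ri, else bᵢⱼ.
Initial tableau (one row per fragment):
  row 1: a1 a2 b13 b14 a5
  row 2: b21 b22 a3 a4 a5
  row 3: a1 b32 a3 b34 a5
  row 4: a1 b42 b43 a4 b45
Rows 1 and 3 agree on ProdID; apply ProdID→WCity and equate their WCity entries.
Rows 1 and 4 agree on ProdID; apply ProdID→WCity and equate their WCity entries.
Rows 1 and 3 agree on ProdID, WCity; apply ProdID, WCity→Qty and equate their Qty entries.
Rows 1 and 4 agree on ProdID, WCity; apply ProdID, WCity→Qty and equate their Qty entries.
Rows 1 and 2 agree on Qty, WhID; apply Qty, WhID→ProdID and equate their ProdID entries.
Rows 1 and 4 agree on WCity, Qty; apply WCity, Qty→WhID and equate their WhID entries.
Rows 1 and 2 agree on ProdID; apply ProdID→WCity and equate their WCity entries.
Row 2 is now all distinguished symbols — the join is lossless.

Yes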